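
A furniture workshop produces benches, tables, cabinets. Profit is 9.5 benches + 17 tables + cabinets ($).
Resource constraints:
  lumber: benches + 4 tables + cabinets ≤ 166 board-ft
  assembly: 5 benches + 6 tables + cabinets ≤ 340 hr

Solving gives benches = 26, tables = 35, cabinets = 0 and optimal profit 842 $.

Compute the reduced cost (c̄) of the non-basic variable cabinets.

-2.5

At the optimum: lumber uses 166 of 166 (binding); assembly uses 340 of 340 (binding).
Dual feasibility on the basic columns requires 1·y_lumber + 5·y_assembly = 9.5, 4·y_lumber + 6·y_assembly = 17.
This yields shadow prices y_lumber = 2, y_assembly = 1.5.
Reduced cost of cabinets: c₃ − yᵀa₃ = 1 − (2·1 + 1.5·1) = 1 − 3.5 = -2.5.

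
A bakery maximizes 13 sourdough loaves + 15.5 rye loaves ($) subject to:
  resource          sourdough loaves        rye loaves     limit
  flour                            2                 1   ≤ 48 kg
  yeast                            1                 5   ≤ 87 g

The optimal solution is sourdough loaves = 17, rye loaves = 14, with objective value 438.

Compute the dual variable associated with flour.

At the optimum: flour uses 48 of 48 (binding); yeast uses 87 of 87 (binding).
The binding rows give the dual system: 2·y_flour + 1·y_yeast = 13 and 1·y_flour + 5·y_yeast = 15.5.
This yields shadow prices y_flour = 5.5, y_yeast = 2.
Shadow price of flour = 5.5.

5.5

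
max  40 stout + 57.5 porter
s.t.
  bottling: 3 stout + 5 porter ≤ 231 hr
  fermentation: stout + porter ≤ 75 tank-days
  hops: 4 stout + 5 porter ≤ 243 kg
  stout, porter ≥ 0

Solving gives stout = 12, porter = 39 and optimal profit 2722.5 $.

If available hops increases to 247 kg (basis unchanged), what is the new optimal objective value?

At the optimum: bottling uses 231 of 231 (binding); fermentation uses 51 of 75 (slack = 24); hops uses 243 of 243 (binding).
By complementary slackness, y = 0 for the non-binding constraint.
Dual feasibility on the basic columns requires 3·y_bottling + 4·y_hops = 40, 5·y_bottling + 5·y_hops = 57.5.
Solving: y_bottling = 6, y_hops = 5.5.
Δz = y_hops·Δb = 5.5 × (4) = 22, so new z* = 2722.5 + 22 = 2744.5.

2744.5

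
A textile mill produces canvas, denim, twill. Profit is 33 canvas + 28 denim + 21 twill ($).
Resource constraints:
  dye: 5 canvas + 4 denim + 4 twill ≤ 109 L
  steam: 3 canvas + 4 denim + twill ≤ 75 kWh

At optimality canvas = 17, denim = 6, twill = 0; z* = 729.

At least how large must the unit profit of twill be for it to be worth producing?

Check each constraint at x*: dye 109/109 (tight); steam 75/75 (tight).
From A_Bᵀ y = c: 5·y_dye + 3·y_steam = 33; 4·y_dye + 4·y_steam = 28.
Solving: y_dye = 6, y_steam = 1.
twill enters the basis when its profit ≥ yᵀa₃ = 6·4 + 1·1 = 25.

25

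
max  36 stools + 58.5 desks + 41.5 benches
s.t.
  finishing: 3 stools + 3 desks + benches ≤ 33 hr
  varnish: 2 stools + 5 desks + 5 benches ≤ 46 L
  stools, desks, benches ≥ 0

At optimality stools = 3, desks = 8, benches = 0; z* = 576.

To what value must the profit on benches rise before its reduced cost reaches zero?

At the optimum: finishing uses 33 of 33 (binding); varnish uses 46 of 46 (binding).
From A_Bᵀ y = c: 3·y_finishing + 2·y_varnish = 36; 3·y_finishing + 5·y_varnish = 58.5.
Solving: y_finishing = 7, y_varnish = 7.5.
benches enters the basis when its profit ≥ yᵀa₃ = 7·1 + 7.5·5 = 44.5.

44.5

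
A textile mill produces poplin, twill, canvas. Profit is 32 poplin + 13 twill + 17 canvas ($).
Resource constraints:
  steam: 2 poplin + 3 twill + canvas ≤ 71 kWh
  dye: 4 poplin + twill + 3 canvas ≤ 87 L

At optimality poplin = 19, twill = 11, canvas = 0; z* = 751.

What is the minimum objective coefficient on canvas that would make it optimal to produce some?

Check each constraint at x*: steam 71/71 (tight); dye 87/87 (tight).
The binding rows give the dual system: 2·y_steam + 4·y_dye = 32 and 3·y_steam + 1·y_dye = 13.
This yields shadow prices y_steam = 2, y_dye = 7.
canvas enters the basis when its profit ≥ yᵀa₃ = 2·1 + 7·3 = 23.

23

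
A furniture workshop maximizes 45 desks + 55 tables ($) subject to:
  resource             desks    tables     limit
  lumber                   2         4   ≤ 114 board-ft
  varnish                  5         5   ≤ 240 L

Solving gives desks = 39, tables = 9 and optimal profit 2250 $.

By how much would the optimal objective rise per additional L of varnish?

Both lumber and varnish are binding at x*.
Dual feasibility on the basic columns requires 2·y_lumber + 5·y_varnish = 45, 4·y_lumber + 5·y_varnish = 55.
Solving: y_lumber = 5, y_varnish = 7.
Shadow price of varnish = 7.

7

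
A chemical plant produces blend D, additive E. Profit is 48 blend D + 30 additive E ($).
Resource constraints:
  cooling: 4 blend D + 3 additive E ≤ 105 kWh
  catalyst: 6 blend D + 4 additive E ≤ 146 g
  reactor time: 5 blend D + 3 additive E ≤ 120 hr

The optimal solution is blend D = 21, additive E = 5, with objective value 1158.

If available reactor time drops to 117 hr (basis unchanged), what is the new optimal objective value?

At the optimum: cooling uses 99 of 105 (slack = 6); catalyst uses 146 of 146 (binding); reactor time uses 120 of 120 (binding).
Since cooling is not tight, its dual is 0.
The binding rows give the dual system: 6·y_catalyst + 5·y_reactor time = 48 and 4·y_catalyst + 3·y_reactor time = 30.
→ y_catalyst = 3 and y_reactor time = 6.
Δz = y_reactor time·Δb = 6 × (-3) = -18, so new z* = 1158 − 18 = 1140.

1140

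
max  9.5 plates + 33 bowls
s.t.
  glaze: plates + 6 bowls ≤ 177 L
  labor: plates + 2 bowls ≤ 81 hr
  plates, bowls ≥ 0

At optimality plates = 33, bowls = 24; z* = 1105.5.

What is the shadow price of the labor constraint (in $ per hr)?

6

At the optimum: glaze uses 177 of 177 (binding); labor uses 81 of 81 (binding).
Dual feasibility on the basic columns requires 1·y_glaze + 1·y_labor = 9.5, 6·y_glaze + 2·y_labor = 33.
→ y_glaze = 3.5 and y_labor = 6.
Shadow price of labor = 6.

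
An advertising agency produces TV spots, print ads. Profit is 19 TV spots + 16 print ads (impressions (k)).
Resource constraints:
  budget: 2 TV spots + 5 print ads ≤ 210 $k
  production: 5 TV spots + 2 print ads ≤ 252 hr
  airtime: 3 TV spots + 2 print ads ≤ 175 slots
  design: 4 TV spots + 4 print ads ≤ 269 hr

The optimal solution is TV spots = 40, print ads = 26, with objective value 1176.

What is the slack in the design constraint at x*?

design used = 4·40 + 4·26 = 264; slack = 269 − 264 = 5.

5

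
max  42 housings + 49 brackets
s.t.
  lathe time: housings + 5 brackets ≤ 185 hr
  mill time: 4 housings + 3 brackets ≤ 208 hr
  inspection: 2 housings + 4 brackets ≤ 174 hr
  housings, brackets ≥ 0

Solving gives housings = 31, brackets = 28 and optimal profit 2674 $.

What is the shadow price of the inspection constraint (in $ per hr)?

Binding: mill time and inspection. Non-binding: lathe time (14 unused).
Slack constraints have shadow price 0 (complementary slackness).
The binding rows give the dual system: 4·y_mill time + 2·y_inspection = 42 and 3·y_mill time + 4·y_inspection = 49.
→ y_mill time = 7 and y_inspection = 7.
Shadow price of inspection = 7.

7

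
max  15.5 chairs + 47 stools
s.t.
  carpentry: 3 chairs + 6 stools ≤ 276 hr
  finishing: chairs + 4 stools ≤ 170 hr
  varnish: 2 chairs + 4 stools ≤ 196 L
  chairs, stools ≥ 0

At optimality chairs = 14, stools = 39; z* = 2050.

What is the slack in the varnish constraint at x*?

varnish used = 2·14 + 4·39 = 184; slack = 196 − 184 = 12.

12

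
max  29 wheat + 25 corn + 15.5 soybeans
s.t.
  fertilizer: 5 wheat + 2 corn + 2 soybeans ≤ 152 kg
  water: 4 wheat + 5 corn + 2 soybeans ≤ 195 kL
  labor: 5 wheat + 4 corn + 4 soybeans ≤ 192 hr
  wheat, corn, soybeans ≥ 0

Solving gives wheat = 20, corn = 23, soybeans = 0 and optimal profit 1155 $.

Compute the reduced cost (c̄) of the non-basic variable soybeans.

Check each constraint at x*: fertilizer 146/152 (slack 6); water 195/195 (tight); labor 192/192 (tight).
By complementary slackness, y = 0 for the non-binding constraint.
The binding rows give the dual system: 4·y_water + 5·y_labor = 29 and 5·y_water + 4·y_labor = 25.
→ y_water = 1 and y_labor = 5.
Reduced cost of soybeans: c₃ − yᵀa₃ = 15.5 − (1·2 + 5·4) = 15.5 − 22 = -6.5.

-6.5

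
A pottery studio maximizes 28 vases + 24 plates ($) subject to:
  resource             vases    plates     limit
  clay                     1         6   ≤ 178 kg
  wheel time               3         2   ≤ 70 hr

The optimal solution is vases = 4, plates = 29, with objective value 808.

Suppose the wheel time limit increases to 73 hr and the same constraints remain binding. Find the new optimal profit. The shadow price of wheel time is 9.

Δb = 3, so new z* = 808 + (9)·(3) = 808 + 27 = 835.

835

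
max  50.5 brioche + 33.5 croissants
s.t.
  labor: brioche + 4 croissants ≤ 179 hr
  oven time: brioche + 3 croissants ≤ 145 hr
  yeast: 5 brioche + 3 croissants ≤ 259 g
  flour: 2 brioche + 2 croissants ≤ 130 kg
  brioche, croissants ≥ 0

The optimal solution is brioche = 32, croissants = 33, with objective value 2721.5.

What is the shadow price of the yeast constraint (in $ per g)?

8.5

At the optimum: labor uses 164 of 179 (slack = 15); oven time uses 131 of 145 (slack = 14); yeast uses 259 of 259 (binding); flour uses 130 of 130 (binding).
By complementary slackness, y = 0 for the non-binding constraints.
From A_Bᵀ y = c: 5·y_yeast + 2·y_flour = 50.5; 3·y_yeast + 2·y_flour = 33.5.
Solving: y_yeast = 8.5, y_flour = 4.
Shadow price of yeast = 8.5.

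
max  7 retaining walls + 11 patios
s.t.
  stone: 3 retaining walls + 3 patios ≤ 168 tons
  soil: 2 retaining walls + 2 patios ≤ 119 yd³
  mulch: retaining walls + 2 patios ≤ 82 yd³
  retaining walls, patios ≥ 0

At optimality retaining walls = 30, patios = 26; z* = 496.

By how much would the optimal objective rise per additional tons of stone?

Check each constraint at x*: stone 168/168 (tight); soil 112/119 (slack 7); mulch 82/82 (tight).
Slack constraints have shadow price 0 (complementary slackness).
The binding rows give the dual system: 3·y_stone + 1·y_mulch = 7 and 3·y_stone + 2·y_mulch = 11.
Solving: y_stone = 1, y_mulch = 4.
Shadow price of stone = 1.

1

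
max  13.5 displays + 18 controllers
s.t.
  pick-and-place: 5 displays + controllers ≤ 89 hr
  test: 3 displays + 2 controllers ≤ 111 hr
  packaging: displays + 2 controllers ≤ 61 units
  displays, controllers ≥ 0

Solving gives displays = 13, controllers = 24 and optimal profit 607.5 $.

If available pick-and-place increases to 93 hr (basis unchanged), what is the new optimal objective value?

611.5

Check each constraint at x*: pick-and-place 89/89 (tight); test 87/111 (slack 24); packaging 61/61 (tight).
Since test is not tight, its dual is 0.
The binding rows give the dual system: 5·y_pick-and-place + 1·y_packaging = 13.5 and 1·y_pick-and-place + 2·y_packaging = 18.
Solving: y_pick-and-place = 1, y_packaging = 8.5.
Δz = y_pick-and-place·Δb = 1 × (4) = 4, so new z* = 607.5 + 4 = 611.5.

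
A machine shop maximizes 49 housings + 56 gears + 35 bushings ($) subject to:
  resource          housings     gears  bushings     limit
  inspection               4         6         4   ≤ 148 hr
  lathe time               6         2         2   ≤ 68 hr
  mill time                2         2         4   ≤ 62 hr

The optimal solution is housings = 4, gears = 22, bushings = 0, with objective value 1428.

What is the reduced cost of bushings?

-4

At the optimum: inspection uses 148 of 148 (binding); lathe time uses 68 of 68 (binding); mill time uses 52 of 62 (slack = 10).
By complementary slackness, y = 0 for the non-binding constraint.
The binding rows give the dual system: 4·y_inspection + 6·y_lathe time = 49 and 6·y_inspection + 2·y_lathe time = 56.
Solving: y_inspection = 8.5, y_lathe time = 2.5.
Reduced cost of bushings: c₃ − yᵀa₃ = 35 − (8.5·4 + 2.5·2) = 35 − 39 = -4.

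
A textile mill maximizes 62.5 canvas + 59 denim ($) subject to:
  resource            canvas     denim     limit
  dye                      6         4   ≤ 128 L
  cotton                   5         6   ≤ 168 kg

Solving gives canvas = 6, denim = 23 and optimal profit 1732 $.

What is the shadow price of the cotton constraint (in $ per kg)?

Check each constraint at x*: dye 128/128 (tight); cotton 168/168 (tight).
From A_Bᵀ y = c: 6·y_dye + 5·y_cotton = 62.5; 4·y_dye + 6·y_cotton = 59.
This yields shadow prices y_dye = 5, y_cotton = 6.5.
Shadow price of cotton = 6.5.

6.5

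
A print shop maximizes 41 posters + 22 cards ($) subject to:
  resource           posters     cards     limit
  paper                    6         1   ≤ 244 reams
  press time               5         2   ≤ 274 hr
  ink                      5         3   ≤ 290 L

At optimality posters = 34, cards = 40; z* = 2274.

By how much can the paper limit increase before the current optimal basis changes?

Binding constraints: paper, ink. The basis is B = [[6,1],[5,3]] with det 13.
Per unit increase in paper, x* moves by d = (0.2308, -0.3846).
The basis stays optimal until press time becomes binding; allowable increase = 62.4 reams.

62.4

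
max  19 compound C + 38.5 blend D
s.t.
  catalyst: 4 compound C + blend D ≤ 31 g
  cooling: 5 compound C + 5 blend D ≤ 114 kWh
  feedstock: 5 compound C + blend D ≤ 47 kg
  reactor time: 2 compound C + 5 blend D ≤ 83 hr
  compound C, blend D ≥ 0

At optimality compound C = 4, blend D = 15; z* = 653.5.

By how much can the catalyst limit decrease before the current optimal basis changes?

14.4

Binding constraints: catalyst, reactor time. The basis is B = [[4,1],[2,5]] with det 18.
Per unit decrease in catalyst, x* moves by d = (-0.2778, 0.1111).
The basis stays optimal until compound C reaches 0; allowable decrease = 14.4 g.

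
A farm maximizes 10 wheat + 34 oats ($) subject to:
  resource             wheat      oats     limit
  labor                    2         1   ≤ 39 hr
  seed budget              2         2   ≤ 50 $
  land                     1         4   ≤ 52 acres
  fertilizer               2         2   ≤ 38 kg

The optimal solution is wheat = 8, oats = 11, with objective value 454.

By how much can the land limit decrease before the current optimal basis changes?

33

Binding constraints: land, fertilizer. The basis is B = [[1,4],[2,2]] with det -6.
Per unit decrease in land, x* moves by d = (0.3333, -0.3333).
The basis stays optimal until oats reaches 0; allowable decrease = 33 acres.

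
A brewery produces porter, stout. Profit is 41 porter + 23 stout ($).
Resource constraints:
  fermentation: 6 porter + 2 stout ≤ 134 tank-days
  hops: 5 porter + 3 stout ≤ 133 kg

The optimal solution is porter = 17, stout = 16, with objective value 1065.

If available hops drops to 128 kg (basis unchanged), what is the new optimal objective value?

Check each constraint at x*: fermentation 134/134 (tight); hops 133/133 (tight).
The binding rows give the dual system: 6·y_fermentation + 5·y_hops = 41 and 2·y_fermentation + 3·y_hops = 23.
This yields shadow prices y_fermentation = 1, y_hops = 7.
Δz = y_hops·Δb = 7 × (-5) = -35, so new z* = 1065 − 35 = 1030.

1030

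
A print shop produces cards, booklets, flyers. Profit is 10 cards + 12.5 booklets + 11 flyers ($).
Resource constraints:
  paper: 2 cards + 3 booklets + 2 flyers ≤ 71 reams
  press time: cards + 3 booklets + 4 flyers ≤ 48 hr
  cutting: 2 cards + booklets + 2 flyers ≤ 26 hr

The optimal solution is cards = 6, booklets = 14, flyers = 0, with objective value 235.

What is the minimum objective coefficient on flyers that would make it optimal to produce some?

19

At the optimum: paper uses 54 of 71 (slack = 17); press time uses 48 of 48 (binding); cutting uses 26 of 26 (binding).
Slack constraints have shadow price 0 (complementary slackness).
The binding rows give the dual system: 1·y_press time + 2·y_cutting = 10 and 3·y_press time + 1·y_cutting = 12.5.
→ y_press time = 3 and y_cutting = 3.5.
flyers enters the basis when its profit ≥ yᵀa₃ = 3·4 + 3.5·2 = 19.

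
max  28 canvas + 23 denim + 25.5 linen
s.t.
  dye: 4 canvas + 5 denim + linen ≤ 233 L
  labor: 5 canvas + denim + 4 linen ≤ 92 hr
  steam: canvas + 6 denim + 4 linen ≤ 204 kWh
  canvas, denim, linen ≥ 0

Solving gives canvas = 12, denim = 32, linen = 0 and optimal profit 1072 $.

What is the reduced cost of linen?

-6.5

Check each constraint at x*: dye 208/233 (slack 25); labor 92/92 (tight); steam 204/204 (tight).
Since dye is not tight, its dual is 0.
The binding rows give the dual system: 5·y_labor + 1·y_steam = 28 and 1·y_labor + 6·y_steam = 23.
→ y_labor = 5 and y_steam = 3.
Reduced cost of linen: c₃ − yᵀa₃ = 25.5 − (5·4 + 3·4) = 25.5 − 32 = -6.5.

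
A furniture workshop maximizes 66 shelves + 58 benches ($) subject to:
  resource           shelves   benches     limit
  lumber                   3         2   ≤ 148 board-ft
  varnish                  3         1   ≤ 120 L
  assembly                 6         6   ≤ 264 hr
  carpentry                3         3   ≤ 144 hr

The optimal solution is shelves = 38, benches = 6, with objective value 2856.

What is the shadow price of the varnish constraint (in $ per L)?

Check each constraint at x*: lumber 126/148 (slack 22); varnish 120/120 (tight); assembly 264/264 (tight); carpentry 132/144 (slack 12).
By complementary slackness, y = 0 for the non-binding constraints.
Dual feasibility on the basic columns requires 3·y_varnish + 6·y_assembly = 66, 1·y_varnish + 6·y_assembly = 58.
Solving: y_varnish = 4, y_assembly = 9.
Shadow price of varnish = 4.

4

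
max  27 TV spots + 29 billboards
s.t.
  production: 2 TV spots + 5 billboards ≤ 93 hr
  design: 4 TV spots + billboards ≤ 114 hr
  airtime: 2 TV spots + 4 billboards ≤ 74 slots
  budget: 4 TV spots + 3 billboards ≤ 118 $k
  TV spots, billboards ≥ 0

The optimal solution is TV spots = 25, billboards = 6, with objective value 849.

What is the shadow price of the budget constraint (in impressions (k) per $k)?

At the optimum: production uses 80 of 93 (slack = 13); design uses 106 of 114 (slack = 8); airtime uses 74 of 74 (binding); budget uses 118 of 118 (binding).
Since production, design are not tight, their duals are 0.
From A_Bᵀ y = c: 2·y_airtime + 4·y_budget = 27; 4·y_airtime + 3·y_budget = 29.
→ y_airtime = 3.5 and y_budget = 5.
Shadow price of budget = 5.

5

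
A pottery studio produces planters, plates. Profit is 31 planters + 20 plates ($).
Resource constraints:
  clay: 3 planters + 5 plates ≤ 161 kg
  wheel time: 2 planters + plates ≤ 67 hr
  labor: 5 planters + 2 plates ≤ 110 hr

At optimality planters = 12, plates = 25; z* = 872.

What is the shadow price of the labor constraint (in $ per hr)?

Binding: clay and labor. Non-binding: wheel time (18 unused).
Slack constraints have shadow price 0 (complementary slackness).
Dual feasibility on the basic columns requires 3·y_clay + 5·y_labor = 31, 5·y_clay + 2·y_labor = 20.
This yields shadow prices y_clay = 2, y_labor = 5.
Shadow price of labor = 5.

5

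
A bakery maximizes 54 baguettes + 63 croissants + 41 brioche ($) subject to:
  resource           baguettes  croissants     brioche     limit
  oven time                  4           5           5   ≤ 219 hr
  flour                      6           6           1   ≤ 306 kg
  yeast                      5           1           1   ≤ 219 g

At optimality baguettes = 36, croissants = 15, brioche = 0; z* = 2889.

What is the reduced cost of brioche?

Check each constraint at x*: oven time 219/219 (tight); flour 306/306 (tight); yeast 195/219 (slack 24).
Slack constraints have shadow price 0 (complementary slackness).
From A_Bᵀ y = c: 4·y_oven time + 6·y_flour = 54; 5·y_oven time + 6·y_flour = 63.
→ y_oven time = 9 and y_flour = 3.
Reduced cost of brioche: c₃ − yᵀa₃ = 41 − (9·5 + 3·1) = 41 − 48 = -7.

-7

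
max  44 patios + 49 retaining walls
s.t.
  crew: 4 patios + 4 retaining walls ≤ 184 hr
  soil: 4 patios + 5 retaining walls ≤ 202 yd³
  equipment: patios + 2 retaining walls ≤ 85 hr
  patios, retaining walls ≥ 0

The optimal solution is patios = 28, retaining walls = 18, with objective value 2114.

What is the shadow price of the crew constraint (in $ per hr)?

Binding: crew and soil. Non-binding: equipment (21 unused).
Slack constraints have shadow price 0 (complementary slackness).
Dual feasibility on the basic columns requires 4·y_crew + 4·y_soil = 44, 4·y_crew + 5·y_soil = 49.
This yields shadow prices y_crew = 6, y_soil = 5.
Shadow price of crew = 6.

6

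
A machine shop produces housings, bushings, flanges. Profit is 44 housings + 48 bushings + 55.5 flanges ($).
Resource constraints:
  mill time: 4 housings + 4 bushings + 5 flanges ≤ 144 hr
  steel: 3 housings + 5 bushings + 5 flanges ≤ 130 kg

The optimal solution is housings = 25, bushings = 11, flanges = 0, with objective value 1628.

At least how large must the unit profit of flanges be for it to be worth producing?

Check each constraint at x*: mill time 144/144 (tight); steel 130/130 (tight).
The binding rows give the dual system: 4·y_mill time + 3·y_steel = 44 and 4·y_mill time + 5·y_steel = 48.
→ y_mill time = 9.5 and y_steel = 2.
flanges enters the basis when its profit ≥ yᵀa₃ = 9.5·5 + 2·5 = 57.5.

57.5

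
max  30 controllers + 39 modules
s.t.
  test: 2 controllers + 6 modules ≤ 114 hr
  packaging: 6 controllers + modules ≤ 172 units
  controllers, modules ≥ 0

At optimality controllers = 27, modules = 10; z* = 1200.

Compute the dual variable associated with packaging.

Check each constraint at x*: test 114/114 (tight); packaging 172/172 (tight).
Dual feasibility on the basic columns requires 2·y_test + 6·y_packaging = 30, 6·y_test + 1·y_packaging = 39.
Solving: y_test = 6, y_packaging = 3.
Shadow price of packaging = 3.

3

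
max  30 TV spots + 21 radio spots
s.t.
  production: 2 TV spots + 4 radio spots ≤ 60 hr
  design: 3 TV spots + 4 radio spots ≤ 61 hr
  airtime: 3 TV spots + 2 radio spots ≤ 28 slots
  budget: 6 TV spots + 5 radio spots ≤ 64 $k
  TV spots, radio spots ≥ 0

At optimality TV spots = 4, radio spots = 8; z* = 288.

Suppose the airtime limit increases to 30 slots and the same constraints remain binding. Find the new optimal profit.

Check each constraint at x*: production 40/60 (slack 20); design 44/61 (slack 17); airtime 28/28 (tight); budget 64/64 (tight).
Since production, design are not tight, their duals are 0.
The binding rows give the dual system: 3·y_airtime + 6·y_budget = 30 and 2·y_airtime + 5·y_budget = 21.
→ y_airtime = 8 and y_budget = 1.
Δz = y_airtime·Δb = 8 × (2) = 16, so new z* = 288 + 16 = 304.

304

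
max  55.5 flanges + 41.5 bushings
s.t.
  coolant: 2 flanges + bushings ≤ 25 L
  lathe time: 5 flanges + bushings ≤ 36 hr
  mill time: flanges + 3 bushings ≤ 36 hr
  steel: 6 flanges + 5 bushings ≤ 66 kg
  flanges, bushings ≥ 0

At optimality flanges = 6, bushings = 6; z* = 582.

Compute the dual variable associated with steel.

Binding: lathe time and steel. Non-binding: coolant (7 unused), mill time (12 unused).
By complementary slackness, y = 0 for the non-binding constraints.
From A_Bᵀ y = c: 5·y_lathe time + 6·y_steel = 55.5; 1·y_lathe time + 5·y_steel = 41.5.
This yields shadow prices y_lathe time = 1.5, y_steel = 8.
Shadow price of steel = 8.

8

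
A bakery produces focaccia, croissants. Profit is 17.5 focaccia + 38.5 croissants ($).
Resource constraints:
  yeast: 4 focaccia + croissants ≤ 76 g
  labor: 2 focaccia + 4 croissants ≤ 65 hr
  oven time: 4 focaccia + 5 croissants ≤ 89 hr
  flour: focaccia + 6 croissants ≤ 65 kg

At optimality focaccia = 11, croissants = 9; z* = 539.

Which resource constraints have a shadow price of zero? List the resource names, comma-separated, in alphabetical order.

labor, yeast

yeast: 53/76 (slack 23)
labor: 58/65 (slack 7)
oven time: 89/89 (binding)
flour: 65/65 (binding)
By complementary slackness, a constraint with positive slack has shadow price 0 → labor, yeast.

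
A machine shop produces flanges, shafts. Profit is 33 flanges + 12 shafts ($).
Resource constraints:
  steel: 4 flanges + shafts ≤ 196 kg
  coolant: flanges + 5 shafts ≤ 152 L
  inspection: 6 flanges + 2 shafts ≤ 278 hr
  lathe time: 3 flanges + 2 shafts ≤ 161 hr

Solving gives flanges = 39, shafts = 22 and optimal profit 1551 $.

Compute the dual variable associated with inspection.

Check each constraint at x*: steel 178/196 (slack 18); coolant 149/152 (slack 3); inspection 278/278 (tight); lathe time 161/161 (tight).
Slack constraints have shadow price 0 (complementary slackness).
Dual feasibility on the basic columns requires 6·y_inspection + 3·y_lathe time = 33, 2·y_inspection + 2·y_lathe time = 12.
This yields shadow prices y_inspection = 5, y_lathe time = 1.
Shadow price of inspection = 5.

5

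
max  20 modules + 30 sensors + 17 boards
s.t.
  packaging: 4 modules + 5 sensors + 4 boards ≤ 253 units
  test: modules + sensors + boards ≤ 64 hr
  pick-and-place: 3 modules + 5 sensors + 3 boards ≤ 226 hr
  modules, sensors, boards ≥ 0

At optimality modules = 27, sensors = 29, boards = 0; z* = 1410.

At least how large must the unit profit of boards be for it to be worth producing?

20

Binding: packaging and pick-and-place. Non-binding: test (8 unused).
Since test is not tight, its dual is 0.
Dual feasibility on the basic columns requires 4·y_packaging + 3·y_pick-and-place = 20, 5·y_packaging + 5·y_pick-and-place = 30.
Solving: y_packaging = 2, y_pick-and-place = 4.
boards enters the basis when its profit ≥ yᵀa₃ = 2·4 + 4·3 = 20.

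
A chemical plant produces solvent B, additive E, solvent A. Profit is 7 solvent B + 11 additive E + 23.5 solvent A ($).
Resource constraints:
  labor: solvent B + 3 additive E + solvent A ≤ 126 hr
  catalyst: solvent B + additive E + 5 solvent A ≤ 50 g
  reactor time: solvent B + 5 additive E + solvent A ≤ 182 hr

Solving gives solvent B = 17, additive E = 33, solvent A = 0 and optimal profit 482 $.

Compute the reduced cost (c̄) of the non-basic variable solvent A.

-7.5

Binding: catalyst and reactor time. Non-binding: labor (10 unused).
Slack constraints have shadow price 0 (complementary slackness).
The binding rows give the dual system: 1·y_catalyst + 1·y_reactor time = 7 and 1·y_catalyst + 5·y_reactor time = 11.
This yields shadow prices y_catalyst = 6, y_reactor time = 1.
Reduced cost of solvent A: c₃ − yᵀa₃ = 23.5 − (6·5 + 1·1) = 23.5 − 31 = -7.5.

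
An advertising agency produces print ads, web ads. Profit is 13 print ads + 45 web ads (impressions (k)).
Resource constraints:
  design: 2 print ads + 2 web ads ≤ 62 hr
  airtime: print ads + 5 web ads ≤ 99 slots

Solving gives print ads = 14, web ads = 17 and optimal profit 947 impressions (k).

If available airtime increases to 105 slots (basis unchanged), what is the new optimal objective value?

At the optimum: design uses 62 of 62 (binding); airtime uses 99 of 99 (binding).
Dual feasibility on the basic columns requires 2·y_design + 1·y_airtime = 13, 2·y_design + 5·y_airtime = 45.
This yields shadow prices y_design = 2.5, y_airtime = 8.
Δz = y_airtime·Δb = 8 × (6) = 48, so new z* = 947 + 48 = 995.

995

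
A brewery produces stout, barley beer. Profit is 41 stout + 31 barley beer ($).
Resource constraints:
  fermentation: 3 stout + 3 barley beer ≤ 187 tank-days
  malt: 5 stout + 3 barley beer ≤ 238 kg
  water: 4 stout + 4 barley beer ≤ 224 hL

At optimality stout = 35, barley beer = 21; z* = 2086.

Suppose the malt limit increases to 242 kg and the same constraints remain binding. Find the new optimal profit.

2106

At the optimum: fermentation uses 168 of 187 (slack = 19); malt uses 238 of 238 (binding); water uses 224 of 224 (binding).
Slack constraints have shadow price 0 (complementary slackness).
The binding rows give the dual system: 5·y_malt + 4·y_water = 41 and 3·y_malt + 4·y_water = 31.
This yields shadow prices y_malt = 5, y_water = 4.
Δz = y_malt·Δb = 5 × (4) = 20, so new z* = 2086 + 20 = 2106.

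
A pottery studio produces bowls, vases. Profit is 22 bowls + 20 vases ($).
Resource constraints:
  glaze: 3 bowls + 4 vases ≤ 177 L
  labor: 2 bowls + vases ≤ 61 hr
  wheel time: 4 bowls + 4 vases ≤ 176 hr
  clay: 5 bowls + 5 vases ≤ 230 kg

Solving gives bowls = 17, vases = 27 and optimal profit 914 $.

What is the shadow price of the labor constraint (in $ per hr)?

2

Check each constraint at x*: glaze 159/177 (slack 18); labor 61/61 (tight); wheel time 176/176 (tight); clay 220/230 (slack 10).
Since glaze, clay are not tight, their duals are 0.
Dual feasibility on the basic columns requires 2·y_labor + 4·y_wheel time = 22, 1·y_labor + 4·y_wheel time = 20.
→ y_labor = 2 and y_wheel time = 4.5.
Shadow price of labor = 2.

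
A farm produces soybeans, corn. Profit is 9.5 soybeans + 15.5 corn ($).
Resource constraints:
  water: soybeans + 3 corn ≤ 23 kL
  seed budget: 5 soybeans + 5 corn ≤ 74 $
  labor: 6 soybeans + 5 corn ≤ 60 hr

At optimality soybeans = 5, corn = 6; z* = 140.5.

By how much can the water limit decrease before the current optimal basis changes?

13

Binding constraints: water, labor. The basis is B = [[1,3],[6,5]] with det -13.
Per unit decrease in water, x* moves by d = (0.3846, -0.4615).
The basis stays optimal until corn reaches 0; allowable decrease = 13 kL.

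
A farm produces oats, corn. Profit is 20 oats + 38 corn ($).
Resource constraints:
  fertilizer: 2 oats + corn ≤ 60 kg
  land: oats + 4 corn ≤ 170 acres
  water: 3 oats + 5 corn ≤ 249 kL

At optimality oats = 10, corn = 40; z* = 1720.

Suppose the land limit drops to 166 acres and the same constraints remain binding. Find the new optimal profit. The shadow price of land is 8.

Δb = -4, so new z* = 1720 + (8)·(-4) = 1720 − 32 = 1688.

1688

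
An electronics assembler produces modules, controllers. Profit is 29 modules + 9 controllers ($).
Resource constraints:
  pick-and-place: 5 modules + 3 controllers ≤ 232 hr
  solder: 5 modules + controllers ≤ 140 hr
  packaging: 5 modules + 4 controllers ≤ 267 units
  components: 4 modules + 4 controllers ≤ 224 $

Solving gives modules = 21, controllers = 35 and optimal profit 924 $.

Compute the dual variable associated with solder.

Check each constraint at x*: pick-and-place 210/232 (slack 22); solder 140/140 (tight); packaging 245/267 (slack 22); components 224/224 (tight).
Since pick-and-place, packaging are not tight, their duals are 0.
From A_Bᵀ y = c: 5·y_solder + 4·y_components = 29; 1·y_solder + 4·y_components = 9.
→ y_solder = 5 and y_components = 1.
Shadow price of solder = 5.

5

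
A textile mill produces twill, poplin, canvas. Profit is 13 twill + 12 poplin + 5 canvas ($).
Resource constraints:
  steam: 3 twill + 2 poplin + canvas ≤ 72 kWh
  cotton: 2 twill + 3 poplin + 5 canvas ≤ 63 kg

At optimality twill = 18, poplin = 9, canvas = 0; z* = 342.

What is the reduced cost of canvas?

Both steam and cotton are binding at x*.
The binding rows give the dual system: 3·y_steam + 2·y_cotton = 13 and 2·y_steam + 3·y_cotton = 12.
This yields shadow prices y_steam = 3, y_cotton = 2.
Reduced cost of canvas: c₃ − yᵀa₃ = 5 − (3·1 + 2·5) = 5 − 13 = -8.

-8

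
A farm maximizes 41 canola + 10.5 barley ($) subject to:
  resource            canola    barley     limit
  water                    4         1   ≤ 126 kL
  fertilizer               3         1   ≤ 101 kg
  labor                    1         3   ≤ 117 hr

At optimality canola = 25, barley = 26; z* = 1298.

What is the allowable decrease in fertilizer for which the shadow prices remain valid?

6.5

Binding constraints: water, fertilizer. The basis is B = [[4,1],[3,1]] with det 1.
Per unit decrease in fertilizer, x* moves by d = (1, -4).
The basis stays optimal until barley reaches 0; allowable decrease = 6.5 kg.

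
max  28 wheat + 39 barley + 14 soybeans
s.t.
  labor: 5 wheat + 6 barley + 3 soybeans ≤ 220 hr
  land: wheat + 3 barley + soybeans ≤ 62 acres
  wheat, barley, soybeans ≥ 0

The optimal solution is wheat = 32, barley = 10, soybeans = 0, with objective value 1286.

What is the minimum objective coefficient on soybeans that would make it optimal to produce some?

Both labor and land are binding at x*.
From A_Bᵀ y = c: 5·y_labor + 1·y_land = 28; 6·y_labor + 3·y_land = 39.
Solving: y_labor = 5, y_land = 3.
soybeans enters the basis when its profit ≥ yᵀa₃ = 5·3 + 3·1 = 18.

18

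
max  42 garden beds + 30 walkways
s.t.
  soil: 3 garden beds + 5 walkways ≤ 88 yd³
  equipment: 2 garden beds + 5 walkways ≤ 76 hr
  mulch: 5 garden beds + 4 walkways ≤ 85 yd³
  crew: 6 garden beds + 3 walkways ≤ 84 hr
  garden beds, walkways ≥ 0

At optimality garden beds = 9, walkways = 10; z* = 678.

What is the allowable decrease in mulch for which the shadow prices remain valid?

Binding constraints: mulch, crew. The basis is B = [[5,4],[6,3]] with det -9.
Per unit decrease in mulch, x* moves by d = (0.3333, -0.6667).
The basis stays optimal until walkways reaches 0; allowable decrease = 15 yd³.

15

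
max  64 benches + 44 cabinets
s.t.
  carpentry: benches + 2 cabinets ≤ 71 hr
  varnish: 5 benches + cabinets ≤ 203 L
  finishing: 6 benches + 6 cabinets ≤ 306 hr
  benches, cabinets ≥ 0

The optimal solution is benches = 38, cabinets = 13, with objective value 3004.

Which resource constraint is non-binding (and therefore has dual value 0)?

carpentry: 64/71 (slack 7)
varnish: 203/203 (binding)
finishing: 306/306 (binding)
By complementary slackness, a constraint with positive slack has shadow price 0 → carpentry.

carpentry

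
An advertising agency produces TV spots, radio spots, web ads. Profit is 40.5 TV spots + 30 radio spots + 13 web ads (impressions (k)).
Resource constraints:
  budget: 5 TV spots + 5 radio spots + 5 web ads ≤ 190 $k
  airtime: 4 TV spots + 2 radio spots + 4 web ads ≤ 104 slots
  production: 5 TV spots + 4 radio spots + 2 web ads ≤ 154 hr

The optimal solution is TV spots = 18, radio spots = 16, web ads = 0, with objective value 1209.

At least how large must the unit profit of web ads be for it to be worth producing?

21

Check each constraint at x*: budget 170/190 (slack 20); airtime 104/104 (tight); production 154/154 (tight).
By complementary slackness, y = 0 for the non-binding constraint.
From A_Bᵀ y = c: 4·y_airtime + 5·y_production = 40.5; 2·y_airtime + 4·y_production = 30.
This yields shadow prices y_airtime = 2, y_production = 6.5.
web ads enters the basis when its profit ≥ yᵀa₃ = 2·4 + 6.5·2 = 21.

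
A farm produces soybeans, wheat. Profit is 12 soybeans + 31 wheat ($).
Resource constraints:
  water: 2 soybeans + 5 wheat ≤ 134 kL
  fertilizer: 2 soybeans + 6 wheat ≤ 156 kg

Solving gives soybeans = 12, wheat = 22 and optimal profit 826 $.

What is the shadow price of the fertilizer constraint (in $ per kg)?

1

Both water and fertilizer are binding at x*.
From A_Bᵀ y = c: 2·y_water + 2·y_fertilizer = 12; 5·y_water + 6·y_fertilizer = 31.
This yields shadow prices y_water = 5, y_fertilizer = 1.
Shadow price of fertilizer = 1.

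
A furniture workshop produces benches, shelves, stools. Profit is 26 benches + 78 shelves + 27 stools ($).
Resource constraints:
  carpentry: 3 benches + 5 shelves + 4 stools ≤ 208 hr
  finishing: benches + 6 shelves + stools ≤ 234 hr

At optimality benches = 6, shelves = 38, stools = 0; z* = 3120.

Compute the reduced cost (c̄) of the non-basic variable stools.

Both carpentry and finishing are binding at x*.
Dual feasibility on the basic columns requires 3·y_carpentry + 1·y_finishing = 26, 5·y_carpentry + 6·y_finishing = 78.
→ y_carpentry = 6 and y_finishing = 8.
Reduced cost of stools: c₃ − yᵀa₃ = 27 − (6·4 + 8·1) = 27 − 32 = -5.

-5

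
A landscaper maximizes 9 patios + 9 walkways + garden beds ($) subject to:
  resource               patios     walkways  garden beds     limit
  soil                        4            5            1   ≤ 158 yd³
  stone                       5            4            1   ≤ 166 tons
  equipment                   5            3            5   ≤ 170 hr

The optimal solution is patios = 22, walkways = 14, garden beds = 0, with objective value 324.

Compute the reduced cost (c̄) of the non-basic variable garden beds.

Check each constraint at x*: soil 158/158 (tight); stone 166/166 (tight); equipment 152/170 (slack 18).
By complementary slackness, y = 0 for the non-binding constraint.
Dual feasibility on the basic columns requires 4·y_soil + 5·y_stone = 9, 5·y_soil + 4·y_stone = 9.
Solving: y_soil = 1, y_stone = 1.
Reduced cost of garden beds: c₃ − yᵀa₃ = 1 − (1·1 + 1·1) = 1 − 2 = -1.

-1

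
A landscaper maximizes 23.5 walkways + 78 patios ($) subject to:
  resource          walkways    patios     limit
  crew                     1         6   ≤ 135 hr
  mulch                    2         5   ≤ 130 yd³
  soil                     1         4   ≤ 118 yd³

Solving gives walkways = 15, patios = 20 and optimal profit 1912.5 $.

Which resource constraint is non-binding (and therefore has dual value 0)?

soil

crew: 135/135 (binding)
mulch: 130/130 (binding)
soil: 95/118 (slack 23)
By complementary slackness, a constraint with positive slack has shadow price 0 → soil.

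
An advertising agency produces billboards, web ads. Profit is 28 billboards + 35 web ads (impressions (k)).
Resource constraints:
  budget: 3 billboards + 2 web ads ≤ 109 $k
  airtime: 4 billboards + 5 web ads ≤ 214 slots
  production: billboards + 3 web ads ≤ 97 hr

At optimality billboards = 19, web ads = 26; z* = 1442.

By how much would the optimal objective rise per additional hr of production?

7

Binding: budget and production. Non-binding: airtime (8 unused).
Since airtime is not tight, its dual is 0.
Dual feasibility on the basic columns requires 3·y_budget + 1·y_production = 28, 2·y_budget + 3·y_production = 35.
Solving: y_budget = 7, y_production = 7.
Shadow price of production = 7.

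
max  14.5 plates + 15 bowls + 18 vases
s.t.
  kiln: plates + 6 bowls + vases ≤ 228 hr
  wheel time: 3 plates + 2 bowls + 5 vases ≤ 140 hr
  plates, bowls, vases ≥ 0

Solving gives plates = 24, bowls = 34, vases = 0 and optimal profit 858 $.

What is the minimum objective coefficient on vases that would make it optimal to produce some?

23.5

At the optimum: kiln uses 228 of 228 (binding); wheel time uses 140 of 140 (binding).
Dual feasibility on the basic columns requires 1·y_kiln + 3·y_wheel time = 14.5, 6·y_kiln + 2·y_wheel time = 15.
→ y_kiln = 1 and y_wheel time = 4.5.
vases enters the basis when its profit ≥ yᵀa₃ = 1·1 + 4.5·5 = 23.5.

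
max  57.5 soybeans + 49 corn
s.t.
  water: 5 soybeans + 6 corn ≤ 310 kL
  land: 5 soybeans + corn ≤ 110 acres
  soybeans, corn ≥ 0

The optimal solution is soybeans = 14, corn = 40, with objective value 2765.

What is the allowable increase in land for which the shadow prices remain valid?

Binding constraints: water, land. The basis is B = [[5,6],[5,1]] with det -25.
Per unit increase in land, x* moves by d = (0.24, -0.2).
The basis stays optimal until corn reaches 0; allowable increase = 200 acres.

200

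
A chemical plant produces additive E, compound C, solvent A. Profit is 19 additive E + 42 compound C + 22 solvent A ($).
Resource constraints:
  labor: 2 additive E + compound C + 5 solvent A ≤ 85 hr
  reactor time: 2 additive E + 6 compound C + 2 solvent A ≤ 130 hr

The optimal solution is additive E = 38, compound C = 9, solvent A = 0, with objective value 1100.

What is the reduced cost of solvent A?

-6

Check each constraint at x*: labor 85/85 (tight); reactor time 130/130 (tight).
Dual feasibility on the basic columns requires 2·y_labor + 2·y_reactor time = 19, 1·y_labor + 6·y_reactor time = 42.
→ y_labor = 3 and y_reactor time = 6.5.
Reduced cost of solvent A: c₃ − yᵀa₃ = 22 − (3·5 + 6.5·2) = 22 − 28 = -6.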